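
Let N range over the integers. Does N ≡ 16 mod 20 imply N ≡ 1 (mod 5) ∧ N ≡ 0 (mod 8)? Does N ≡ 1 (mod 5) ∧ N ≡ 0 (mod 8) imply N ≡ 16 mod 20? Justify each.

Only the converse holds.

(→) This fails: N = 36 gives 36 ≡ 16 (mod 20) but 36 ≡ 4 (mod 8), so the conjunction on the right does not hold.

(←) Conversely, if N ≡ 1 (mod 5) and N ≡ 0 (mod 8), then by the Chinese remainder theorem N ≡ 16 (mod 40). Since 16 ≡ 16 (mod 20) and 20 ∣ 40, we get N ≡ 16 (mod 20).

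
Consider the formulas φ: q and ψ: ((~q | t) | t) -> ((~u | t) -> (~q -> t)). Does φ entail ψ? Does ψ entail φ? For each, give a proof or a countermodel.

(←) This fails. Under t = T, q = F, u = F, the left side is false but the right side is true.

(→) Assume the antecedent. If t is true, the consequent reduces to true regardless of the other variables. If t is false, the antecedent forces (t = F, q = T, u = F) or (t = F, q = T, u = T), and the consequent holds there. Either way the consequent holds.

Not equivalent: only (⇒) holds.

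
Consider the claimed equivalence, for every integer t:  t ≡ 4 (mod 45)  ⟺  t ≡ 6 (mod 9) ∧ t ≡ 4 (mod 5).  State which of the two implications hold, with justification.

Neither direction holds.

[⇒] This fails: t = 4 gives 4 ≡ 4 (mod 45) but 4 ≡ 4 (mod 9), so the conjunction on the right does not hold.

[⇐] This fails: t = 24 satisfies both congruences on the right (24 ≡ 6 mod 9 and 24 ≡ 4 mod 5) yet 24 ≡ 24 (mod 45), not 4.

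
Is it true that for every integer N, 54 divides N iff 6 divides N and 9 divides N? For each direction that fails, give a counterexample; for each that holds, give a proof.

(⇒) If 54 ∣ N, write N = 54q. Since 54 = 9·6, N = 6·(9q), so 6 ∣ N; and since 54 = 6·9, N = 9·(6q), so 9 ∣ N.

(⇐) This fails: take N = 18. Both 6 ∣ 18 and 9 ∣ 18, yet 18 is not a multiple of 54 (since 18 = 0·54 + 18), so 54 ∤ 18.

Only the forward implication holds.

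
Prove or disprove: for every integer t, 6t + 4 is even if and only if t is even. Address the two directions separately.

Only the reverse direction holds.

(⟹) This fails: take t = 5. Then 6t + 4 = 34, which is even, yet t = 5 is odd, not even.

(⟸) Suppose t is even. Since 6 is even, 6t is even for every t, so 6t + 4 has the same parity as 4, which is even. Hence 6t + 4 is even.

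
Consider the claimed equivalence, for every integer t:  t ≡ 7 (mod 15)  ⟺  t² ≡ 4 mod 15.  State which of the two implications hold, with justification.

Only the forward direction holds.

[⇒] Suppose t ≡ 7 (mod 15). Write t = 15j + 7. Then (15j + 7)² = 225j² + 210j + 49 = 15(15j² + 14j + 3) + 4, so t² ≡ 4 (mod 15).

[⇐] This fails: take t = 2. Then 2² = 4 ≡ 4 (mod 15), yet 2 ≡ 2 (mod 15), not 7.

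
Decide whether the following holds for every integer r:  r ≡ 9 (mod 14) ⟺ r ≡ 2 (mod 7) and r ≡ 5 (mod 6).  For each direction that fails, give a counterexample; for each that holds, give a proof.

Only the reverse direction holds.

[⇒] This fails: r = 9 gives 9 ≡ 9 (mod 14) but 9 ≡ 3 (mod 6), so the conjunction on the right does not hold.

[⇐] Conversely, if r ≡ 2 (mod 7) and r ≡ 5 (mod 6), then by the Chinese remainder theorem r ≡ 23 (mod 42). Since 23 ≡ 9 (mod 14) and 14 ∣ 42, we get r ≡ 9 (mod 14).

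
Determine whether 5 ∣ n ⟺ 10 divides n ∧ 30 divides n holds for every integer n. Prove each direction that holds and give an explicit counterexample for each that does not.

Only the reverse direction holds.

(⟹) This fails: take n = 5. Certainly 5 ∣ 5, but 10 ∤ 5.

(⟸) Suppose 10 ∣ n and 30 ∣ n. Any common multiple of 10 and 30 is a multiple of their lcm; here lcm(10, 30) = 10·30/gcd(10, 30) = 300/10 = 30, so 30 ∣ n. Since 5 ∣ 30, it follows that 5 ∣ n.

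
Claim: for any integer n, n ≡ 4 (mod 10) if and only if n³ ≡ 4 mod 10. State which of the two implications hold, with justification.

Both directions hold; the statement is true.

[⇐] Suppose n³ ≡ 4 (mod 10). The only residue r in {0, …, 9} with r³ ≡ 4 (mod 10) is r = 4, so n ≡ 4 (mod 10).

[⇒] Suppose n ≡ 4 (mod 10). Write n = 10j + 4. Then (10j + 4)³ = 1000j³ + 1200j² + 480j + 64 = 10(100j³ + 120j² + 48j + 6) + 4, so n³ ≡ 4 (mod 10).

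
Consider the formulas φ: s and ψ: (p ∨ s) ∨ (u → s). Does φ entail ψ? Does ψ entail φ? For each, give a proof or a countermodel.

Forward direction. Assume the antecedent. If p is true, (p ∨ s) ∨ (u → s) reduces to true regardless of the other variables. If p is false, the antecedent forces (p = F, u = F, s = T) or (p = F, u = T, s = T), and (p ∨ s) ∨ (u → s) holds there. Either way (p ∨ s) ∨ (u → s) holds.

Converse. This fails. Under p = F, u = F, s = F, the left side is false but the right side is true.

The forward direction holds; the converse fails.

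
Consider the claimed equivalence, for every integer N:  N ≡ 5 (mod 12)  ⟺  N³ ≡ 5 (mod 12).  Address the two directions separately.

Forward direction. Suppose N ≡ 5 (mod 12). Write N = 12j + 5. Then (12j + 5)³ = 1728j³ + 2160j² + 900j + 125 = 12(144j³ + 180j² + 75j + 10) + 5, so N³ ≡ 5 (mod 12).

Converse. Suppose N³ ≡ 5 (mod 12). The only residue r in {0, …, 11} with r³ ≡ 5 (mod 12) is r = 5, so N ≡ 5 (mod 12).

Both directions hold; the statement is true.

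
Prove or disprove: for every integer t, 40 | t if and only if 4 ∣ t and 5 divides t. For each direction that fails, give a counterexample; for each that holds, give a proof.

(⇐) This fails: take t = 20. Both 4 ∣ 20 and 5 ∣ 20, yet 20 is not a multiple of 40 (since 20 = 0·40 + 20), so 40 ∤ 20.

(⇒) If 40 ∣ t, write t = 40q. Since 40 = 10·4, t = 4·(10q), so 4 ∣ t; and since 40 = 8·5, t = 5·(8q), so 5 ∣ t.

Only the forward direction holds.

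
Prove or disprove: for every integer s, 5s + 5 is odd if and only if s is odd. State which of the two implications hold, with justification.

Forward direction. This fails: s = 4 gives 5s + 5 = 25, which is odd, but 4 is even, not odd.

Converse. This also fails: s = 1 is odd, but 5s + 5 = 10 is even, not odd.

Neither direction holds.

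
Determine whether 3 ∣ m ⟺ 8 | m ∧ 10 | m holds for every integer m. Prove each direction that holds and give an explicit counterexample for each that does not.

(⟹) This fails: take m = 3. Certainly 3 ∣ 3, but 8 ∤ 3.

(⟸) This fails: take m = 40. Both 8 ∣ 40 and 10 ∣ 40, yet 40 is not a multiple of 3 (since 40 = 13·3 + 1), so 3 ∤ 40.

Both directions fail.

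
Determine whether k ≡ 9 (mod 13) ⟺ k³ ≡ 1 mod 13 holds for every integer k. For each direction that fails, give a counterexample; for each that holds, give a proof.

(⟹) Suppose k ≡ 9 (mod 13). Write k = 13j + 9. Then (13j + 9)³ = 2197j³ + 4563j² + 3159j + 729 = 13(169j³ + 351j² + 243j + 56) + 1, so k³ ≡ 1 (mod 13).

(⟸) This fails: take k = 1. Then 1³ = 1 ≡ 1 (mod 13), yet 1 ≡ 1 (mod 13), not 9.

(⇒) holds; (⇐) fails.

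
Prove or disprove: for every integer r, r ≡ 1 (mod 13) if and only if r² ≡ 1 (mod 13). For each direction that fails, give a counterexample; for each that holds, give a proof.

[⇒] Suppose r ≡ 1 (mod 13). Write r = 13j + 1. Then (13j + 1)² = 169j² + 26j + 1 = 13(13j² + 2j) + 1, so r² ≡ 1 (mod 13).

[⇐] This fails: take r = 12. Then 12² = 144 ≡ 1 (mod 13), yet 12 ≡ 12 (mod 13), not 1.

Not equivalent: only (⇒) holds.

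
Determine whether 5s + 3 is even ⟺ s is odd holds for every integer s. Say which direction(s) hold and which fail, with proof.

(⇒) Suppose 5s + 3 is even. Since 5 is odd, 5s and s have the same parity, so 5s + 3 ≡ s + 3 (mod 2). As 3 is odd, 5s + 3 is even exactly when s is odd. Thus s is odd.

(⇐) Conversely, suppose s is odd; write s = 2j + 1. Then 5s + 3 = 5·(2j + 1) + 3 = 2·5j + 8, which is even.

The biconditional holds.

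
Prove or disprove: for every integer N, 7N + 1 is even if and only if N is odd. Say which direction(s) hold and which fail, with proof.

Both directions hold; the statement is true.

[⇒] Suppose 7N + 1 is even. Since 7 is odd, 7N and N have the same parity, so 7N + 1 ≡ N + 1 (mod 2). As 1 is odd, 7N + 1 is even exactly when N is odd. Thus N is odd.

[⇐] Conversely, suppose N is odd; write N = 2j + 1. Then 7N + 1 = 7·(2j + 1) + 1 = 2·7j + 8, which is even.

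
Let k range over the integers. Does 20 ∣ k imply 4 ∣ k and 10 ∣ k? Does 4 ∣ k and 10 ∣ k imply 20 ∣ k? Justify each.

(⟸) Suppose 4 ∣ k and 10 ∣ k. Any common multiple of 4 and 10 is a multiple of their lcm; here lcm(4, 10) = 4·10/gcd(4, 10) = 40/2 = 20, so 20 ∣ k.

(⟹) If 20 ∣ k, write k = 20q. Since 20 = 5·4, k = 4·(5q), so 4 ∣ k; and since 20 = 2·10, k = 10·(2q), so 10 ∣ k.

Both directions hold; the statement is true.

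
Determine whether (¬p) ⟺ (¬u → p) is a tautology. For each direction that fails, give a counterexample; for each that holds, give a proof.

Neither direction holds.

(⟹) This fails. Under p = F, u = F, the left side is true but the right side is false.

(⟸) This fails. Under p = T, u = F, the left side is false but the right side is true.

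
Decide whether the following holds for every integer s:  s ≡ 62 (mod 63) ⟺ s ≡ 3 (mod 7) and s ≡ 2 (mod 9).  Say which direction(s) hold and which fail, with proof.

Neither implication holds.

Forward direction. This fails: s = 62 gives 62 ≡ 62 (mod 63) but 62 ≡ 6 (mod 7), so the conjunction on the right does not hold.

Converse. This fails: s = 38 satisfies both congruences on the right (38 ≡ 3 mod 7 and 38 ≡ 2 mod 9) yet 38 ≡ 38 (mod 63), not 62.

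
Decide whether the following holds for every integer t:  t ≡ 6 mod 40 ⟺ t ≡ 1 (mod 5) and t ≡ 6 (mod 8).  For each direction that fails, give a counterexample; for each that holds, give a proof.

The biconditional holds.

(→) Suppose t ≡ 6 (mod 40); write t = 40j + 6. Since 5 ∣ 40, reducing mod 5 gives t ≡ 6 ≡ 1 (mod 5); since 8 ∣ 40, reducing mod 8 gives t ≡ 6 (mod 8).

(←) Conversely, if t ≡ 1 (mod 5) and t ≡ 6 (mod 8), then by the Chinese remainder theorem t ≡ 6 (mod 40). This is exactly t ≡ 6 (mod 40).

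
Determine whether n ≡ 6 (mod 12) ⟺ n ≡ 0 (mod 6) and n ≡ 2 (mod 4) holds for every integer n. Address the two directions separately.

(⇒) Suppose n ≡ 6 (mod 12); write n = 12j + 6. Since 6 ∣ 12, reducing mod 6 gives n ≡ 6 ≡ 0 (mod 6); since 4 ∣ 12, reducing mod 4 gives n ≡ 6 ≡ 2 (mod 4).

(⇐) Conversely, if n ≡ 0 (mod 6) and n ≡ 2 (mod 4), then by the Chinese remainder theorem n ≡ 6 (mod 12). This is exactly n ≡ 6 (mod 12).

Both implications hold.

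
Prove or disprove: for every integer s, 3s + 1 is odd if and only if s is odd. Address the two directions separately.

Both directions fail.

(→) This fails: s = 2 gives 3s + 1 = 7, which is odd, but 2 is even, not odd.

(←) This also fails: s = 3 is odd, but 3s + 1 = 10 is even, not odd.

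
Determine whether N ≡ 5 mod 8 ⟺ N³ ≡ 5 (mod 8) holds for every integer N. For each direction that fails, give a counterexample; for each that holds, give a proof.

(⇒) Suppose N ≡ 5 mod 8. Write N = 8j + 5. Then (8j + 5)³ = 512j³ + 960j² + 600j + 125 = 8(64j³ + 120j² + 75j + 15) + 5, so N³ ≡ 5 (mod 8).

(⇐) For the converse, argue contrapositively. If N ≢ 5 (mod 8), then N is congruent to one of 0, 1, 2, 3, 4, 6, 7 modulo 8, and these give N³ ≡ 0, 1, 0, 3, 0, 0, 7 respectively — never 5.

Equivalent; both directions hold.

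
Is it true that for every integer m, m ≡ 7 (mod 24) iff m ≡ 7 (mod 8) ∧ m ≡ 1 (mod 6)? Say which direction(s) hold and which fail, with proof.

Both directions hold; the statement is true.

(⇐) If m ≡ 7 (mod 8) and m ≡ 1 (mod 6), then by the Chinese remainder theorem m ≡ 7 (mod 24). This is exactly m ≡ 7 (mod 24).

(⇒) Suppose m ≡ 7 (mod 24); write m = 24j + 7. Since 8 ∣ 24, reducing mod 8 gives m ≡ 7 (mod 8); since 6 ∣ 24, reducing mod 6 gives m ≡ 7 ≡ 1 (mod 6).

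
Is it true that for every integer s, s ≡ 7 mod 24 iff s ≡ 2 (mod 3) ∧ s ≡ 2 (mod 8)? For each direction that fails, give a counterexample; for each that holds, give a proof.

Neither implication holds.

[⇒] This fails: s = 7 gives 7 ≡ 7 (mod 24) but 7 ≡ 1 (mod 3), so the conjunction on the right does not hold.

[⇐] This fails: s = 2 satisfies both congruences on the right (2 ≡ 2 mod 3 and 2 ≡ 2 mod 8) yet 2 ≡ 2 (mod 24), not 7.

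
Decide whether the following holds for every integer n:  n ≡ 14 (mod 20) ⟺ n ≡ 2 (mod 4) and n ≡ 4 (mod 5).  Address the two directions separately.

[⇒] Suppose n ≡ 14 (mod 20); write n = 20j + 14. Since 4 ∣ 20, reducing mod 4 gives n ≡ 14 ≡ 2 (mod 4); since 5 ∣ 20, reducing mod 5 gives n ≡ 14 ≡ 4 (mod 5).

[⇐] Conversely, if n ≡ 2 (mod 4) and n ≡ 4 (mod 5), then by the Chinese remainder theorem n ≡ 14 (mod 20). This is exactly n ≡ 14 (mod 20).

Both directions hold; the statement is true.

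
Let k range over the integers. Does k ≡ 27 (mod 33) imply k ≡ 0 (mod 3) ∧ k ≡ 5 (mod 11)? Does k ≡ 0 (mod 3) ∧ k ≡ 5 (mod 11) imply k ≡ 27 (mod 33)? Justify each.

[⇒] Suppose k ≡ 27 (mod 33); write k = 33j + 27. Since 3 ∣ 33, reducing mod 3 gives k ≡ 27 ≡ 0 (mod 3); since 11 ∣ 33, reducing mod 11 gives k ≡ 27 ≡ 5 (mod 11).

[⇐] Conversely, if k ≡ 0 (mod 3) and k ≡ 5 (mod 11), then by the Chinese remainder theorem k ≡ 27 (mod 33). This is exactly k ≡ 27 (mod 33).

The biconditional holds.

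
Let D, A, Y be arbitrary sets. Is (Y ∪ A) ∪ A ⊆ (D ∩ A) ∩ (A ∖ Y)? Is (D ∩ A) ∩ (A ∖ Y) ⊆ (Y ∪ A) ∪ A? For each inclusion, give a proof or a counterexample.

Only the reverse inclusion holds.

(⊆) This inclusion fails. Take D = ∅, A = {1}, Y = ∅; then 1 ∈ (Y ∪ A) ∪ A but 1 ∉ (D ∩ A) ∩ (A ∖ Y).

(⊇) Let x ∈ (D ∩ A) ∩ (A ∖ Y). Then x ∈ D ∩ A and x ∉ Y, from which x ∈ (Y ∪ A) ∪ A.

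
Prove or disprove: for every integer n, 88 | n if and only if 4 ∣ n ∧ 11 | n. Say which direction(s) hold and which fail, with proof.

(→) If 88 ∣ n, write n = 88q. Since 88 = 22·4, n = 4·(22q), so 4 ∣ n; and since 88 = 8·11, n = 11·(8q), so 11 ∣ n.

(←) This fails: take n = 44. Both 4 ∣ 44 and 11 ∣ 44, yet 44 is not a multiple of 88 (since 44 = 0·88 + 44), so 88 ∤ 44.

(⇒) holds; (⇐) fails.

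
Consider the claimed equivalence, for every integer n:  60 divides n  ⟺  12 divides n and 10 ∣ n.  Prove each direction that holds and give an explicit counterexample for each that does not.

Both directions hold; the statement is true.

(⇒) If 60 ∣ n, write n = 60q. Since 60 = 5·12, n = 12·(5q), so 12 ∣ n; and since 60 = 6·10, n = 10·(6q), so 10 ∣ n.

(⇐) Suppose 12 ∣ n and 10 ∣ n. Any common multiple of 12 and 10 is a multiple of their lcm; here lcm(12, 10) = 12·10/gcd(12, 10) = 120/2 = 60, so 60 ∣ n.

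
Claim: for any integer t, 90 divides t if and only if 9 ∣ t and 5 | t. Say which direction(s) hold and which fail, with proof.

(→) If 90 ∣ t, write t = 90q. Since 90 = 10·9, t = 9·(10q), so 9 ∣ t; and since 90 = 18·5, t = 5·(18q), so 5 ∣ t.

(←) This fails: take t = 45. Both 9 ∣ 45 and 5 ∣ 45, yet 45 is not a multiple of 90 (since 45 = 0·90 + 45), so 90 ∤ 45.

Only the forward implication holds.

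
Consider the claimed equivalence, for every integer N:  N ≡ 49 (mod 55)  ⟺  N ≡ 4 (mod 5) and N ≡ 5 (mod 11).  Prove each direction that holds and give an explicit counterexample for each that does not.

(⇒) Suppose N ≡ 49 (mod 55); write N = 55j + 49. Since 5 ∣ 55, reducing mod 5 gives N ≡ 49 ≡ 4 (mod 5); since 11 ∣ 55, reducing mod 11 gives N ≡ 49 ≡ 5 (mod 11).

(⇐) Conversely, if N ≡ 4 (mod 5) and N ≡ 5 (mod 11), then by the Chinese remainder theorem N ≡ 49 (mod 55). This is exactly N ≡ 49 (mod 55).

Both directions hold.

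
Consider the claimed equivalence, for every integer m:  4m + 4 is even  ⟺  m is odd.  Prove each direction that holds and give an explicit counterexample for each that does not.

(⇒) fails; (⇐) holds.

(⇒) This fails: take m = 0. Then 4m + 4 = 4, which is even, yet m = 0 is even, not odd.

(⇐) Suppose m is odd. Since 4 is even, 4m is even for every m, so 4m + 4 has the same parity as 4, which is even. Hence 4m + 4 is even.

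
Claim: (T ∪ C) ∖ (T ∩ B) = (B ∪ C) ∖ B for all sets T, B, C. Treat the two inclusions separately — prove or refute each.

(⊆) This inclusion fails. Take T = {1}, B = ∅, C = ∅; then 1 ∈ (T ∪ C) ∖ (T ∩ B) but 1 ∉ (B ∪ C) ∖ B.

(⊇) Let x ∈ (B ∪ C) ∖ B. Then either x ∈ C and x ∉ T, B; or x ∈ T ∩ C and x ∉ B. In each case x ∈ (T ∪ C) ∖ (T ∩ B), so (B ∪ C) ∖ B ⊆ (T ∪ C) ∖ (T ∩ B).

Only the reverse inclusion holds.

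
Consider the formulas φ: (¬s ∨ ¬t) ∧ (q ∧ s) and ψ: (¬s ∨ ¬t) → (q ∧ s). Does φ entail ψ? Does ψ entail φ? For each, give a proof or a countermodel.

Only the forward implication holds.

[⇒] Assume the antecedent. If q is true, the antecedent forces (q = T, t = F, s = T), and (¬s ∨ ¬t) → (q ∧ s) holds there. If q is false, the antecedent cannot hold. Either way (¬s ∨ ¬t) → (q ∧ s) holds.

[⇐] This fails. Under q = F, t = T, s = T, the left side is false but the right side is true.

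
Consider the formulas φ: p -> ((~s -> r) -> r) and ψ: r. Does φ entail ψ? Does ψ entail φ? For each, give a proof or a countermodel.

Not equivalent: only (⇐) holds.

(⇐) Assume the antecedent. If p is true, the antecedent forces (p = T, s = F, r = T) or (p = T, s = T, r = T), and p -> ((~s -> r) -> r) holds there. If p is false, p -> ((~s -> r) -> r) reduces to true regardless of the other variables. Either way p -> ((~s -> r) -> r) holds.

(⇒) This fails. Under p = F, s = F, r = F, the left side is true but the right side is false.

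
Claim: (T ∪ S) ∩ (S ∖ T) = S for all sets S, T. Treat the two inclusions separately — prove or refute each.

(⊆) Let x ∈ (T ∪ S) ∩ (S ∖ T). Then x ∈ S and x ∉ T, from which x ∈ S.

(⊇) This inclusion fails. Take S = {1}, T = {1}; then 1 ∈ S but 1 ∉ (T ∪ S) ∩ (S ∖ T).

(⊆) holds; (⊇) fails.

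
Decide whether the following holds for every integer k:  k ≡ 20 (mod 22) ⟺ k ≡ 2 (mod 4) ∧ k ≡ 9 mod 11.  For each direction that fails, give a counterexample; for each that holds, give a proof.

The forward direction fails; the converse holds.

(→) This fails: k = 20 gives 20 ≡ 20 (mod 22) but 20 ≡ 0 (mod 4), so the conjunction on the right does not hold.

(←) Conversely, if k ≡ 2 (mod 4) and k ≡ 9 (mod 11), then by the Chinese remainder theorem k ≡ 42 (mod 44). Since 42 ≡ 20 (mod 22) and 22 ∣ 44, we get k ≡ 20 (mod 22).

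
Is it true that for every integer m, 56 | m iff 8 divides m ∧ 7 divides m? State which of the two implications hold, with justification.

[⇒] If 56 ∣ m, write m = 56q. Since 56 = 7·8, m = 8·(7q), so 8 ∣ m; and since 56 = 8·7, m = 7·(8q), so 7 ∣ m.

[⇐] Suppose 8 ∣ m and 7 ∣ m. Any common multiple of 8 and 7 is a multiple of their lcm; here gcd(8, 7) = 1, so lcm(8, 7) = 8·7 = 56, so 56 ∣ m.

Both directions hold.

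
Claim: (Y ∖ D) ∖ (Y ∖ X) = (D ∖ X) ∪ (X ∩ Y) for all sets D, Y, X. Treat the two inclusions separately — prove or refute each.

The sets are not equal: only the forward inclusion holds.

(⊆) Let x ∈ (Y ∖ D) ∖ (Y ∖ X). Then x ∈ Y ∩ X and x ∉ D, from which x ∈ (D ∖ X) ∪ (X ∩ Y).

(⊇) This inclusion fails. Take D = {1}, Y = ∅, X = ∅; then 1 ∈ (D ∖ X) ∪ (X ∩ Y) but 1 ∉ (Y ∖ D) ∖ (Y ∖ X).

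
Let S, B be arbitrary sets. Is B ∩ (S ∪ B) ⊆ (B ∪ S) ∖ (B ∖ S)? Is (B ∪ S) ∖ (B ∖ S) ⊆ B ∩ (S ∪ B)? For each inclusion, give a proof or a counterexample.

(⊆) This inclusion fails. Take S = ∅, B = {1}; then 1 ∈ B ∩ (S ∪ B) but 1 ∉ (B ∪ S) ∖ (B ∖ S).

(⊇) This inclusion fails. Take S = {1}, B = ∅; then 1 ∈ (B ∪ S) ∖ (B ∖ S) but 1 ∉ B ∩ (S ∪ B).

Both inclusions fail.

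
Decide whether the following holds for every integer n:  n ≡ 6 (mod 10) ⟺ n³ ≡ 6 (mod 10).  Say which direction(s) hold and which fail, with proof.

(⇒) Suppose n ≡ 6 (mod 10). Write n = 10j + 6. Then (10j + 6)³ = 1000j³ + 1800j² + 1080j + 216 = 10(100j³ + 180j² + 108j + 21) + 6, so n³ ≡ 6 (mod 10).

(⇐) Conversely, suppose n³ ≡ 6 (mod 10). The only residue r in {0, …, 9} with r³ ≡ 6 (mod 10) is r = 6, so n ≡ 6 (mod 10).

Both directions hold.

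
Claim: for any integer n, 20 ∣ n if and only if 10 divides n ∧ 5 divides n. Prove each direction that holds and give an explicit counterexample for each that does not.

(⟹) If 20 ∣ n, write n = 20q. Since 20 = 2·10, n = 10·(2q), so 10 ∣ n; and since 20 = 4·5, n = 5·(4q), so 5 ∣ n.

(⟸) This fails: take n = 10. Both 10 ∣ 10 and 5 ∣ 10, yet 10 is not a multiple of 20 (since 10 = 0·20 + 10), so 20 ∤ 10.

Not equivalent: only (⇒) holds.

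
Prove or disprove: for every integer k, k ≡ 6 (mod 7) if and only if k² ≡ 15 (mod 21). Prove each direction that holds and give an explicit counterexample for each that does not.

Neither direction holds.

[⇒] This fails: take k = 13. Then 13 ≡ 6 (mod 7), but 13² = 169 ≡ 1 (mod 21), not 15.

[⇐] This fails: take k = 15. Then 15² = 225 ≡ 15 (mod 21), yet 15 ≡ 1 (mod 7), not 6.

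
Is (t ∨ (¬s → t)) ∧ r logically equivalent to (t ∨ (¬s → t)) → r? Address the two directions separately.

Not equivalent: only (⇒) holds.

Converse. This fails. Under t = F, s = F, r = F, the left side is false but the right side is true.

Forward direction. Assume the antecedent. If t is true, the antecedent forces (t = T, s = F, r = T) or (t = T, s = T, r = T), and (t ∨ (¬s → t)) → r holds there. If t is false, the antecedent forces (t = F, s = T, r = T), and (t ∨ (¬s → t)) → r holds there. Either way (t ∨ (¬s → t)) → r holds.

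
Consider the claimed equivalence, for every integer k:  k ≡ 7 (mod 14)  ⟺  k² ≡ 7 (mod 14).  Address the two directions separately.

(⇒) Suppose k ≡ 7 (mod 14). Write k = 14j + 7. Then (14j + 7)² = 196j² + 196j + 49 = 14(14j² + 14j + 3) + 7, so k² ≡ 7 (mod 14).

(⇐) Conversely, suppose k² ≡ 7 (mod 14). The only residue r in {0, …, 13} with r² ≡ 7 (mod 14) is r = 7, so k ≡ 7 (mod 14).

Both directions hold; the statement is true.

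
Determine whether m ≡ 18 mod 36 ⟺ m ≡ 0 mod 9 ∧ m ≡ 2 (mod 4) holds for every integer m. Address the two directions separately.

[⇐] If m ≡ 0 (mod 9) and m ≡ 2 (mod 4), then by the Chinese remainder theorem m ≡ 18 (mod 36). This is exactly m ≡ 18 (mod 36).

[⇒] Suppose m ≡ 18 (mod 36); write m = 36j + 18. Since 9 ∣ 36, reducing mod 9 gives m ≡ 18 ≡ 0 (mod 9); since 4 ∣ 36, reducing mod 4 gives m ≡ 18 ≡ 2 (mod 4).

Equivalent; both directions hold.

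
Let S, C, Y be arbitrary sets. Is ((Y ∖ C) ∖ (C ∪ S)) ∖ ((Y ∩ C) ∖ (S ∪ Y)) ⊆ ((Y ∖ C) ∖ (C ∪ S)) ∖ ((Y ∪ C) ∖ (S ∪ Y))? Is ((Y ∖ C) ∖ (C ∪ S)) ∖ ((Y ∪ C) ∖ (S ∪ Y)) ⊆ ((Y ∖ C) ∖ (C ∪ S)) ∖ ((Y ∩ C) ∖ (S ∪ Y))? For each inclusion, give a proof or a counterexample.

Reverse inclusion. Let x ∈ ((Y ∖ C) ∖ (C ∪ S)) ∖ ((Y ∪ C) ∖ (S ∪ Y)). Then x ∈ Y and x ∉ S, C, from which x ∈ ((Y ∖ C) ∖ (C ∪ S)) ∖ ((Y ∩ C) ∖ (S ∪ Y)).

Forward inclusion. Let x ∈ ((Y ∖ C) ∖ (C ∪ S)) ∖ ((Y ∩ C) ∖ (S ∪ Y)). Then x ∈ Y and x ∉ S, C, from which x ∈ ((Y ∖ C) ∖ (C ∪ S)) ∖ ((Y ∪ C) ∖ (S ∪ Y)).

The two sets are equal.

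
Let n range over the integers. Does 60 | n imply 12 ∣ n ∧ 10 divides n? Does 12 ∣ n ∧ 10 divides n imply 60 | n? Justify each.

Both directions hold.

(⟹) If 60 ∣ n, write n = 60q. Since 60 = 5·12, n = 12·(5q), so 12 ∣ n; and since 60 = 6·10, n = 10·(6q), so 10 ∣ n.

(⟸) Suppose 12 ∣ n and 10 ∣ n. Any common multiple of 12 and 10 is a multiple of their lcm; here lcm(12, 10) = 12·10/gcd(12, 10) = 120/2 = 60, so 60 ∣ n.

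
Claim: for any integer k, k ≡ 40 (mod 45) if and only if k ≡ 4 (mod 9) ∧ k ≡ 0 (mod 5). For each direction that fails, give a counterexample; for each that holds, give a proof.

Equivalent; both directions hold.

(⇒) Suppose k ≡ 40 (mod 45); write k = 45j + 40. Since 9 ∣ 45, reducing mod 9 gives k ≡ 40 ≡ 4 (mod 9); since 5 ∣ 45, reducing mod 5 gives k ≡ 40 ≡ 0 (mod 5).

(⇐) Conversely, if k ≡ 4 (mod 9) and k ≡ 0 (mod 5), then by the Chinese remainder theorem k ≡ 40 (mod 45). This is exactly k ≡ 40 (mod 45).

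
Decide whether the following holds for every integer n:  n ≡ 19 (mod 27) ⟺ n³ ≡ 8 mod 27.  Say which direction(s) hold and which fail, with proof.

Neither direction holds.

(→) This fails: take n = 19. Then 19 ≡ 19 (mod 27), but 19³ = 6859 ≡ 1 (mod 27), not 8.

(←) This fails: take n = 2. Then 2³ = 8 ≡ 8 (mod 27), yet 2 ≡ 2 (mod 27), not 19.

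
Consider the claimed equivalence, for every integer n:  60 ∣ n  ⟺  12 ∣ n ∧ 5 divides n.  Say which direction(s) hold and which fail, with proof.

(⇒) If 60 ∣ n, write n = 60q. Since 60 = 5·12, n = 12·(5q), so 12 ∣ n; and since 60 = 12·5, n = 5·(12q), so 5 ∣ n.

(⇐) Suppose 12 ∣ n and 5 ∣ n. Any common multiple of 12 and 5 is a multiple of their lcm; here gcd(12, 5) = 1, so lcm(12, 5) = 12·5 = 60, so 60 ∣ n.

The biconditional holds.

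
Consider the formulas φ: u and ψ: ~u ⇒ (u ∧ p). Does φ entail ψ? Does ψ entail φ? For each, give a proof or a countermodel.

Forward direction. Assume the antecedent. If p is true, the antecedent forces (p = T, u = T), and ~u ⇒ (u ∧ p) holds there. If p is false, the antecedent forces (p = F, u = T), and ~u ⇒ (u ∧ p) holds there. Either way ~u ⇒ (u ∧ p) holds.

Converse. Assume the antecedent. If p is true, the antecedent forces (p = T, u = T), and u holds there. If p is false, the antecedent forces (p = F, u = T), and u holds there. Either way u holds.

Both directions hold; the statement is true.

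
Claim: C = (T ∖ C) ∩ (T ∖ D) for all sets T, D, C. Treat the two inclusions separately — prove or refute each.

(⟹) This inclusion fails. Take T = ∅, D = ∅, C = {1}; then 1 ∈ C but 1 ∉ (T ∖ C) ∩ (T ∖ D).

(⟸) This inclusion fails. Take T = {1}, D = ∅, C = ∅; then 1 ∈ (T ∖ C) ∩ (T ∖ D) but 1 ∉ C.

Both inclusions fail.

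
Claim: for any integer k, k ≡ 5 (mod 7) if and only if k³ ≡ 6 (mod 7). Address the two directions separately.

(←) This fails: take k = 3. Then 3³ = 27 ≡ 6 (mod 7), yet 3 ≡ 3 (mod 7), not 5.

(→) Suppose k ≡ 5 (mod 7). Write k = 7j + 5. Then (7j + 5)³ = 343j³ + 735j² + 525j + 125 = 7(49j³ + 105j² + 75j + 17) + 6, so k³ ≡ 6 (mod 7).

Only the forward implication holds.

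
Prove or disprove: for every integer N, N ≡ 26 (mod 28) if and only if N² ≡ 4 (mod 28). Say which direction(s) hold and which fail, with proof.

Forward direction. Suppose N ≡ 26 (mod 28). Write N = 28j + 26. Then (28j + 26)² = 784j² + 1456j + 676 = 28(28j² + 52j + 24) + 4, so N² ≡ 4 (mod 28).

Converse. This fails: take N = 2. Then 2² = 4 ≡ 4 (mod 28), yet 2 ≡ 2 (mod 28), not 26.

(⇒) holds; (⇐) fails.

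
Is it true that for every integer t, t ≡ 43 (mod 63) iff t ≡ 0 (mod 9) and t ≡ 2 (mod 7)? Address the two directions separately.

Neither direction holds.

[⇒] This fails: t = 43 gives 43 ≡ 43 (mod 63) but 43 ≡ 7 (mod 9), so the conjunction on the right does not hold.

[⇐] This fails: t = 9 satisfies both congruences on the right (9 ≡ 0 mod 9 and 9 ≡ 2 mod 7) yet 9 ≡ 9 (mod 63), not 43.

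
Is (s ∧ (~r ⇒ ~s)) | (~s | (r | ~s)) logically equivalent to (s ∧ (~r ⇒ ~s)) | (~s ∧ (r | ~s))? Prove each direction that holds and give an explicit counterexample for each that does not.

Both implications hold.

[⇒] Assume the antecedent. If r is true, the consequent reduces to true regardless of the other variables. If r is false, the antecedent forces (r = F, s = F), and the consequent holds there. Either way the consequent holds.

[⇐] Assume the antecedent. If r is true, the consequent reduces to true regardless of the other variables. If r is false, the antecedent forces (r = F, s = F), and the consequent holds there. Either way the consequent holds.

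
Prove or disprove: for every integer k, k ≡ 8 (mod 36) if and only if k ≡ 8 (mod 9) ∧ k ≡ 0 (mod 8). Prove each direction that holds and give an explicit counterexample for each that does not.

(←) If k ≡ 8 (mod 9) and k ≡ 0 (mod 8), then by the Chinese remainder theorem k ≡ 8 (mod 72). Since 8 ≡ 8 (mod 36) and 36 ∣ 72, we get k ≡ 8 (mod 36).

(→) This fails: k = 44 gives 44 ≡ 8 (mod 36) but 44 ≡ 4 (mod 8), so the conjunction on the right does not hold.

Only the converse holds.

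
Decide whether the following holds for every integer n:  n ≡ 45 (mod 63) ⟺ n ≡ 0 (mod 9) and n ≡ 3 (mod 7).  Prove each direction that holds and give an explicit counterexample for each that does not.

The biconditional holds.

[⇒] Suppose n ≡ 45 (mod 63); write n = 63j + 45. Since 9 ∣ 63, reducing mod 9 gives n ≡ 45 ≡ 0 (mod 9); since 7 ∣ 63, reducing mod 7 gives n ≡ 45 ≡ 3 (mod 7).

[⇐] Conversely, if n ≡ 0 (mod 9) and n ≡ 3 (mod 7), then by the Chinese remainder theorem n ≡ 45 (mod 63). This is exactly n ≡ 45 (mod 63).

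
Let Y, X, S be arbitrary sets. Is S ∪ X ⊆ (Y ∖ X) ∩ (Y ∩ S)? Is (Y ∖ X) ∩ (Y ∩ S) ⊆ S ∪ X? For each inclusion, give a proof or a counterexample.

(⊆) fails; (⊇) holds.

(⟹) This inclusion fails. Take Y = ∅, X = {1}, S = ∅; then 1 ∈ S ∪ X but 1 ∉ (Y ∖ X) ∩ (Y ∩ S).

(⟸) Let x ∈ (Y ∖ X) ∩ (Y ∩ S). Then x ∈ Y ∩ S and x ∉ X, from which x ∈ S ∪ X.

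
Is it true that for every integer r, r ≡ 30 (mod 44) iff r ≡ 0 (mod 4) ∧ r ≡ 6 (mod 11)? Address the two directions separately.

Forward direction. This fails: r = 30 gives 30 ≡ 30 (mod 44) but 30 ≡ 2 (mod 4), so the conjunction on the right does not hold.

Converse. This fails: r = 28 satisfies both congruences on the right (28 ≡ 0 mod 4 and 28 ≡ 6 mod 11) yet 28 ≡ 28 (mod 44), not 30.

Neither implication holds.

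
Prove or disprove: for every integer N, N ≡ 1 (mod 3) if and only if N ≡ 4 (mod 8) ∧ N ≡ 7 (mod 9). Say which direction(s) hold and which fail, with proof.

(⟸) If N ≡ 4 (mod 8) and N ≡ 7 (mod 9), then by the Chinese remainder theorem N ≡ 52 (mod 72). Since 52 ≡ 1 (mod 3) and 3 ∣ 72, we get N ≡ 1 (mod 3).

(⟹) This fails: N = 1 gives 1 ≡ 1 (mod 3) but 1 ≡ 1 (mod 8), so the conjunction on the right does not hold.

The forward direction fails; the converse holds.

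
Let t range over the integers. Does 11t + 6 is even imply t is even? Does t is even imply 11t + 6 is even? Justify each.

[⇒] Suppose 11t + 6 is even. Since 11 is odd, 11t and t have the same parity, so 11t + 6 ≡ t + 6 (mod 2). As 6 is even, 11t + 6 is even exactly when t is even. Thus t is even.

[⇐] Conversely, suppose t is even; write t = 2j. Then 11t + 6 = 11·(2j) + 6 = 2·11j + 6, which is even.

The biconditional holds.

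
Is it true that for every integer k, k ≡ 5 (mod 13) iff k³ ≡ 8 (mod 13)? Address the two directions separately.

Only the forward direction holds.

(⇒) Suppose k ≡ 5 (mod 13). Write k = 13j + 5. Then (13j + 5)³ = 2197j³ + 2535j² + 975j + 125 = 13(169j³ + 195j² + 75j + 9) + 8, so k³ ≡ 8 (mod 13).

(⇐) This fails: take k = 2. Then 2³ = 8 ≡ 8 (mod 13), yet 2 ≡ 2 (mod 13), not 5.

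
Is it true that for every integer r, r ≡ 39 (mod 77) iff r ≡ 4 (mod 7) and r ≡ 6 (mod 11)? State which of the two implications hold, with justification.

(⇐) If r ≡ 4 (mod 7) and r ≡ 6 (mod 11), then by the Chinese remainder theorem r ≡ 39 (mod 77). This is exactly r ≡ 39 (mod 77).

(⇒) Suppose r ≡ 39 (mod 77); write r = 77j + 39. Since 7 ∣ 77, reducing mod 7 gives r ≡ 39 ≡ 4 (mod 7); since 11 ∣ 77, reducing mod 11 gives r ≡ 39 ≡ 6 (mod 11).

Both directions hold; the statement is true.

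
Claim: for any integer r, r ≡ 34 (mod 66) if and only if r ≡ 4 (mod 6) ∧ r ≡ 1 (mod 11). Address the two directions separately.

Both directions hold.

[⇒] Suppose r ≡ 34 (mod 66); write r = 66j + 34. Since 6 ∣ 66, reducing mod 6 gives r ≡ 34 ≡ 4 (mod 6); since 11 ∣ 66, reducing mod 11 gives r ≡ 34 ≡ 1 (mod 11).

[⇐] Conversely, if r ≡ 4 (mod 6) and r ≡ 1 (mod 11), then by the Chinese remainder theorem r ≡ 34 (mod 66). This is exactly r ≡ 34 (mod 66).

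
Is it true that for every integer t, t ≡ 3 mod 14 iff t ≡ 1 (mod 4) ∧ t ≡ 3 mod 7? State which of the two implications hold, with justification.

Forward direction. This fails: t = 3 gives 3 ≡ 3 (mod 14) but 3 ≡ 3 (mod 4), so the conjunction on the right does not hold.

Converse. If t ≡ 1 (mod 4) and t ≡ 3 (mod 7), then by the Chinese remainder theorem t ≡ 17 (mod 28). Since 17 ≡ 3 (mod 14) and 14 ∣ 28, we get t ≡ 3 (mod 14).

Only the reverse direction holds.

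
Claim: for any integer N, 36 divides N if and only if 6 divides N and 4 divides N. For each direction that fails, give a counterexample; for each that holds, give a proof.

(→) If 36 ∣ N, write N = 36q. Since 36 = 6·6, N = 6·(6q), so 6 ∣ N; and since 36 = 9·4, N = 4·(9q), so 4 ∣ N.

(←) This fails: take N = 12. Both 6 ∣ 12 and 4 ∣ 12, yet 12 is not a multiple of 36 (since 12 = 0·36 + 12), so 36 ∤ 12.

Only the forward direction holds.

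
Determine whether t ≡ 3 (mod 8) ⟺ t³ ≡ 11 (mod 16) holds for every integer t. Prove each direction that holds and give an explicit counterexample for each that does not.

(→) This fails: take t = 11. Then 11 ≡ 3 (mod 8), but 11³ = 1331 ≡ 3 (mod 16), not 11.

(←) Conversely, the residues r modulo 16 with r³ ≡ 11 (mod 16) are exactly {3}, and each is ≡ 3 (mod 8).

Not equivalent: only (⇐) holds.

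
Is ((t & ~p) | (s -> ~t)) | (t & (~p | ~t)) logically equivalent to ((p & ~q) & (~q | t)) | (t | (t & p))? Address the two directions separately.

Both directions fail.

Forward direction. This fails. Under t = F, p = F, q = F, s = F, the left side is true but the right side is false.

Converse. This fails. Under t = T, p = T, q = F, s = T, the left side is false but the right side is true.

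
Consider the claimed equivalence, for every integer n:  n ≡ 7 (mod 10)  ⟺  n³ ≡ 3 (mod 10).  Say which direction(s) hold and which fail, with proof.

Both directions hold.

[⇒] Suppose n ≡ 7 (mod 10). Write n = 10j + 7. Then (10j + 7)³ = 1000j³ + 2100j² + 1470j + 343 = 10(100j³ + 210j² + 147j + 34) + 3, so n³ ≡ 3 (mod 10).

[⇐] For the converse, argue contrapositively. If n ≢ 7 (mod 10), then n is congruent to one of 0, 1, 2, 3, 4, 5, 6, 8, 9 modulo 10, and these give n³ ≡ 0, 1, 8, 7, 4, 5, 6, 2, 9 respectively — never 3.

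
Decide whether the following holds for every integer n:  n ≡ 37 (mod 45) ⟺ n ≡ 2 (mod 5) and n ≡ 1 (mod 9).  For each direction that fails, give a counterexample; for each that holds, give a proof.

Both directions hold.

Converse. If n ≡ 2 (mod 5) and n ≡ 1 (mod 9), then by the Chinese remainder theorem n ≡ 37 (mod 45). This is exactly n ≡ 37 (mod 45).

Forward direction. Suppose n ≡ 37 (mod 45); write n = 45j + 37. Since 5 ∣ 45, reducing mod 5 gives n ≡ 37 ≡ 2 (mod 5); since 9 ∣ 45, reducing mod 9 gives n ≡ 37 ≡ 1 (mod 9).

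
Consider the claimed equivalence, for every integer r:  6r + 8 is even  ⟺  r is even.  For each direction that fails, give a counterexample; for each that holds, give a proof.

(⟹) This fails: take r = 3. Then 6r + 8 = 26, which is even, yet r = 3 is odd, not even.

(⟸) Suppose r is even. Since 6 is even, 6r is even for every r, so 6r + 8 has the same parity as 8, which is even. Hence 6r + 8 is even.

Not equivalent: only (⇐) holds.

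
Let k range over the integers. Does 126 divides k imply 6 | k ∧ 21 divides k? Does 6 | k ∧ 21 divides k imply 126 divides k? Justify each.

(⇒) holds; (⇐) fails.

(⇒) If 126 ∣ k, write k = 126q. Since 126 = 21·6, k = 6·(21q), so 6 ∣ k; and since 126 = 6·21, k = 21·(6q), so 21 ∣ k.

(⇐) This fails: take k = 42. Both 6 ∣ 42 and 21 ∣ 42, yet 42 is not a multiple of 126 (since 42 = 0·126 + 42), so 126 ∤ 42.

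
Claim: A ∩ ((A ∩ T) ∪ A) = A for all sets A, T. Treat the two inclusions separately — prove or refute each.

Both inclusions hold.

Forward inclusion. Let x ∈ A ∩ ((A ∩ T) ∪ A). Then either x ∈ A and x ∉ T; or x ∈ A ∩ T. In each case x ∈ A, so A ∩ ((A ∩ T) ∪ A) ⊆ A.

Reverse inclusion. Let x ∈ A. Then either x ∈ A and x ∉ T; or x ∈ A ∩ T. In each case x ∈ A ∩ ((A ∩ T) ∪ A), so A ⊆ A ∩ ((A ∩ T) ∪ A).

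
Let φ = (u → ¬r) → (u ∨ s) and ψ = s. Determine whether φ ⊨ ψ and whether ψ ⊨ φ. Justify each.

(⇐) Assume the antecedent. If s is true, (u → ¬r) → (u ∨ s) reduces to true regardless of the other variables. If s is false, the antecedent cannot hold. Either way (u → ¬r) → (u ∨ s) holds.

(⇒) This fails. Under s = F, u = T, r = F, the left side is true but the right side is false.

The forward direction fails; the converse holds.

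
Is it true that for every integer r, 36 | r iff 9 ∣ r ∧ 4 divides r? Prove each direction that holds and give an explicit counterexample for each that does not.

(←) Suppose 9 ∣ r and 4 ∣ r. Any common multiple of 9 and 4 is a multiple of their lcm; here gcd(9, 4) = 1, so lcm(9, 4) = 9·4 = 36, so 36 ∣ r.

(→) If 36 ∣ r, write r = 36q. Since 36 = 4·9, r = 9·(4q), so 9 ∣ r; and since 36 = 9·4, r = 4·(9q), so 4 ∣ r.

Both directions hold.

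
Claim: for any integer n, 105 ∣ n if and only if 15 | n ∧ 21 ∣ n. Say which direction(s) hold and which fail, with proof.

(⟹) If 105 ∣ n, write n = 105q. Since 105 = 7·15, n = 15·(7q), so 15 ∣ n; and since 105 = 5·21, n = 21·(5q), so 21 ∣ n.

(⟸) Suppose 15 ∣ n and 21 ∣ n. Any common multiple of 15 and 21 is a multiple of their lcm; here lcm(15, 21) = 15·21/gcd(15, 21) = 315/3 = 105, so 105 ∣ n.

Both implications hold.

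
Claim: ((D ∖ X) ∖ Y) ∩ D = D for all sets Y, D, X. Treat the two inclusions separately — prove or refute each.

The sets are not equal: only the forward inclusion holds.

(⟹) Let x ∈ ((D ∖ X) ∖ Y) ∩ D. Then x ∈ D and x ∉ Y, X, from which x ∈ D.

(⟸) This inclusion fails. Take Y = {1}, D = {1}, X = ∅; then 1 ∈ D but 1 ∉ ((D ∖ X) ∖ Y) ∩ D.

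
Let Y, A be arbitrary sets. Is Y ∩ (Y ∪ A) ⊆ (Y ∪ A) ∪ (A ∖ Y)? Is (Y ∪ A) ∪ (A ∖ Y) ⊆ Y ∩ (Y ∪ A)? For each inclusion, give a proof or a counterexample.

(⊆) holds; (⊇) fails.

(⊆) Let x ∈ Y ∩ (Y ∪ A). Then either x ∈ Y and x ∉ A; or x ∈ Y ∩ A. In each case x ∈ (Y ∪ A) ∪ (A ∖ Y), so Y ∩ (Y ∪ A) ⊆ (Y ∪ A) ∪ (A ∖ Y).

(⊇) This inclusion fails. Take Y = ∅, A = {1}; then 1 ∈ (Y ∪ A) ∪ (A ∖ Y) but 1 ∉ Y ∩ (Y ∪ A).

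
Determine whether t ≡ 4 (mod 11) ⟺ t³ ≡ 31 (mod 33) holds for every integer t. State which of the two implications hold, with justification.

Not equivalent: only (⇐) holds.

Forward direction. This fails: take t = 15. Then 15 ≡ 4 (mod 11), but 15³ = 3375 ≡ 9 (mod 33), not 31.

Converse. The residues r modulo 33 with r³ ≡ 31 (mod 33) are exactly {4}, and each is ≡ 4 (mod 11).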